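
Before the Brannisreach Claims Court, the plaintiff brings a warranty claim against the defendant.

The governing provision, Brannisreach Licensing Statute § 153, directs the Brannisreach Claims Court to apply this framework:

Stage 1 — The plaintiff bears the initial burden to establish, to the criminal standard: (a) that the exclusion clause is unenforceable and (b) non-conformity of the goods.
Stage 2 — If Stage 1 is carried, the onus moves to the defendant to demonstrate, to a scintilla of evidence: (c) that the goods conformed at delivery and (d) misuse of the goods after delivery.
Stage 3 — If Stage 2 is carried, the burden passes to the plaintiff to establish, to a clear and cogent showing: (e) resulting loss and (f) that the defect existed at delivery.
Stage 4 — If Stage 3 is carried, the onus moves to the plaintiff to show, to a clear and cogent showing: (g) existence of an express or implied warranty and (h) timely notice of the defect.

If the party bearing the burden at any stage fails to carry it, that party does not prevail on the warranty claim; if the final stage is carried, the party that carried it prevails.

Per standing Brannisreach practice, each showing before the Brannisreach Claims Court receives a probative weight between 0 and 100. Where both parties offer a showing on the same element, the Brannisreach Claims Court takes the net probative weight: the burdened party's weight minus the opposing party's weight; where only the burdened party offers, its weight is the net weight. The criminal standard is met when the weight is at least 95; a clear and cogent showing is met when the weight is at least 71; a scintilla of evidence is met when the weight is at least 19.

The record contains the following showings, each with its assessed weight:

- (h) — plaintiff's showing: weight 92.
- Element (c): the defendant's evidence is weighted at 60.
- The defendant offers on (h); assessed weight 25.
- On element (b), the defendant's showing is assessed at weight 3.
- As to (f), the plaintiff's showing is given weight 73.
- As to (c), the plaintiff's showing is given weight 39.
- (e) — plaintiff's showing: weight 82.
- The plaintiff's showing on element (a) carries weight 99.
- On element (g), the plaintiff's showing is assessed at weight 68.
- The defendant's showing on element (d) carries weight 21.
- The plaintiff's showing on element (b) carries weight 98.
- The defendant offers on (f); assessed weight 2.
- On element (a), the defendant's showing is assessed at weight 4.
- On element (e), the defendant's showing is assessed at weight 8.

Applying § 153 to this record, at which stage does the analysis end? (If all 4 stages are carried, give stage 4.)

Stage 1 (plaintiff, the criminal standard, weight is at least 95): (a) net 99−4=95 ≥ 95 — meets; (b) net 98−3=95 ≥ 95 — meets.
  Stage 1 carried; the burden shifts to the defendant.
Stage 2 (defendant, a scintilla of evidence, weight is at least 19): (c) net 60−39=21 ≥ 19 — meets; (d) 21 ≥ 19 — meets.
  The defendant carries Stage 2; the plaintiff now bears the burden.
Stage 3 (plaintiff, a clear and cogent showing, weight is at least 71): (e) net 82−8=74 ≥ 71 — meets; (f) net 73−2=71 ≥ 71 — meets.
  All elements met. The plaintiff retains the burden for Stage 4.
Stage 4 (plaintiff, a clear and cogent showing, weight is at least 71): (g) 68 < 71 — fails; (h) net 92−25=67 < 71 — fails.
  The plaintiff does not carry Stage 4.
So the defendant prevails.

stage 4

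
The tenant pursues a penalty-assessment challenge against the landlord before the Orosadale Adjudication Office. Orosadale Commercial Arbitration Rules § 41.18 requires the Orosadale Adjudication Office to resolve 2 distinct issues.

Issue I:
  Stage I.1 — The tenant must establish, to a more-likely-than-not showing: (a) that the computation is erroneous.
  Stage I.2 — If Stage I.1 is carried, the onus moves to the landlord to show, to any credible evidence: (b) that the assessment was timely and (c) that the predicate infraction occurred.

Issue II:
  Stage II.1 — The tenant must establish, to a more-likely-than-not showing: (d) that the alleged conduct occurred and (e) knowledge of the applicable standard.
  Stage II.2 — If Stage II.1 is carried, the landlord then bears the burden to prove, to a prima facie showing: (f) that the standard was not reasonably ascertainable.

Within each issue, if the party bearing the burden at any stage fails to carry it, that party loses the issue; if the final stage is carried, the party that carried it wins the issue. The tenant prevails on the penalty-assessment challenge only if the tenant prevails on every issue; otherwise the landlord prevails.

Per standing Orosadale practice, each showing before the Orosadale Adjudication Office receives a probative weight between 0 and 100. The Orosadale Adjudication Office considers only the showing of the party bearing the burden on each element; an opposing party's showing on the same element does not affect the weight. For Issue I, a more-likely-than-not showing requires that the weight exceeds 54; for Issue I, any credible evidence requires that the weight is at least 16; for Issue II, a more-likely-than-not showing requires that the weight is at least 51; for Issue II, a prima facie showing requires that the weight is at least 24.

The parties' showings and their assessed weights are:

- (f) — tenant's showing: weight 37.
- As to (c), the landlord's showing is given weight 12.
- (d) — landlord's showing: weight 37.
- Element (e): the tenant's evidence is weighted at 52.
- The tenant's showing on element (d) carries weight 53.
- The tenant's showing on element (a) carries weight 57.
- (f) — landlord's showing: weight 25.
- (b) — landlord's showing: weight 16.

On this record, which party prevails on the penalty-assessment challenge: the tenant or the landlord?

— Issue I —
Stage I.1 — burden on tenant; standard: a more-likely-than-not showing (weight exceeds 54).
    (a): 57 > 54 [met]
  Stage I.1 carried; the burden shifts to the landlord.
Stage I.2 — burden on landlord; standard: any credible evidence (weight is at least 16).
    (b): 16 ≥ 16 [met]
    (c): 12 < 16 [not met]
  The landlord does not carry Stage I.2.
The tenant prevails on this issue.
— Issue II —
Stage II.1 (tenant, a more-likely-than-not showing, weight is at least 51): (d) 53 (landlord's 37 disregarded) ≥ 51 — meets; (e) 52 ≥ 51 — meets.
  Stage II.1 carried; the burden shifts to the landlord.
Stage II.2 (landlord, a prima facie showing, weight is at least 24): (f) 25 (tenant's 37 disregarded) ≥ 24 — meets.
  The landlord carries the last stage.
Every stage carried; the landlord prevails on this issue.
Per-issue: Issue I → tenant; Issue II → landlord. The tenant must prevail on every issue; overall, the landlord prevails.

landlord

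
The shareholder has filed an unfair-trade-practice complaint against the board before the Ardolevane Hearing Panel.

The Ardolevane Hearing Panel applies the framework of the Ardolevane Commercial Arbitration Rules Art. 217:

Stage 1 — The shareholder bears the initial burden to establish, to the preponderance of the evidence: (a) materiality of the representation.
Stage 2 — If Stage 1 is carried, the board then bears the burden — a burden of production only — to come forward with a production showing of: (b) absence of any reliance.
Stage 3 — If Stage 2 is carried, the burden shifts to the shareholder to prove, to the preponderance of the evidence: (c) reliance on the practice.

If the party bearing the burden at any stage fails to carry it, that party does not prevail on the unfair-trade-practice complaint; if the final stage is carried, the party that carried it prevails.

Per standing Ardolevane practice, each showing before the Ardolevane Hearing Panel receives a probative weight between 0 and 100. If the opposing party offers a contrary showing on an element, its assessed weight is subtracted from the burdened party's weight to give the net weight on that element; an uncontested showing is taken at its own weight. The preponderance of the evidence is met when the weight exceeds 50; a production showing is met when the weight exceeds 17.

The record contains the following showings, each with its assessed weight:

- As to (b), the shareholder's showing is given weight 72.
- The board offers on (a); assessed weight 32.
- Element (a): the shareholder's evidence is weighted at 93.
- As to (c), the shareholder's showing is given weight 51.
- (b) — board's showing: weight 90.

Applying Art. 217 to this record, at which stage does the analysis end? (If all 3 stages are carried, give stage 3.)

At Stage 1 the shareholder must meet the preponderance of the evidence (weight exceeds 50): on (a) the weight is 93 less the opposing 32 gives net 61, > 50, so (a) meets the standard.
  All elements met. The burden passes to the board.
At Stage 2 the board must meet a production showing (weight exceeds 17): on (b) the weight is 90 less the opposing 72 gives net 18, > 17, so (b) meets the standard.
  The board carries Stage 2; the shareholder now bears the burden.
At Stage 3 the shareholder must meet the preponderance of the evidence (weight exceeds 50): on (c) the weight is 51, > 50, so (c) meets the standard.
  The shareholder carries the last stage.
Every stage carried; the shareholder prevails.

stage 3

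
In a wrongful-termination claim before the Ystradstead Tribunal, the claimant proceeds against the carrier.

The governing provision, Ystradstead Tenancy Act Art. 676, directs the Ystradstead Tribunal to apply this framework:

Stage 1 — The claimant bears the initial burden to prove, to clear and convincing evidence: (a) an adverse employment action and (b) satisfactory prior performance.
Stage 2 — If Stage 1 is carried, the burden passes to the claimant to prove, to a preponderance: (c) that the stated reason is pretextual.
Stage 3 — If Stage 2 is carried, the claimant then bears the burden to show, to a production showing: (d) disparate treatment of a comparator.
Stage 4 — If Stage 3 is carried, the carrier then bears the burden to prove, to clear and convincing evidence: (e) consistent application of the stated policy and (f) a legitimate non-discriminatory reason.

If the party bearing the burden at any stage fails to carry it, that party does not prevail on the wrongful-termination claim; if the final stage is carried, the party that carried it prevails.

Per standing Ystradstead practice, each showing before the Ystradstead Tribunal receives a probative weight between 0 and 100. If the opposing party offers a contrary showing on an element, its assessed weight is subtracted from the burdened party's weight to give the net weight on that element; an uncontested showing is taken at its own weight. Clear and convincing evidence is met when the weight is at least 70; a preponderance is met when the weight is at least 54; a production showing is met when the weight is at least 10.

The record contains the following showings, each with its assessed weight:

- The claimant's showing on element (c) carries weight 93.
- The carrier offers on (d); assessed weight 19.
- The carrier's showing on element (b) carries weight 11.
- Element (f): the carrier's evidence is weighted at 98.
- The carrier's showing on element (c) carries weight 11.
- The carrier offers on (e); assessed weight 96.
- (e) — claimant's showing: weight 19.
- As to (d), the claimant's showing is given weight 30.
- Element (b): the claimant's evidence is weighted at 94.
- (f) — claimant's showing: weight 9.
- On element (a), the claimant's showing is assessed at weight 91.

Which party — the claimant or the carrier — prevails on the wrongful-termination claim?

carrier

Stage 1 — burden on claimant; standard: clear and convincing evidence (weight is at least 70).
    (a): 91 ≥ 70 [met]
    (b): 94 − 11 = 83 ≥ 70 [met]
  All elements met. The claimant retains the burden for Stage 2.
Stage 2 — burden on claimant; standard: a preponderance (weight is at least 54).
    (c): 93 − 11 = 82 ≥ 54 [met]
  All elements met. The claimant retains the burden for Stage 3.
Stage 3 — burden on claimant; standard: a production showing (weight is at least 10).
    (d): 30 − 19 = 11 ≥ 10 [met]
  Stage 3 is satisfied; the onus moves to the carrier.
Stage 4 — burden on carrier; standard: clear and convincing evidence (weight is at least 70).
    (e): 96 − 19 = 77 ≥ 70 [met]
    (f): 98 − 9 = 89 ≥ 70 [met]
  Stage 4 carried; the final stage is satisfied.
With every stage satisfied, the carrier prevails.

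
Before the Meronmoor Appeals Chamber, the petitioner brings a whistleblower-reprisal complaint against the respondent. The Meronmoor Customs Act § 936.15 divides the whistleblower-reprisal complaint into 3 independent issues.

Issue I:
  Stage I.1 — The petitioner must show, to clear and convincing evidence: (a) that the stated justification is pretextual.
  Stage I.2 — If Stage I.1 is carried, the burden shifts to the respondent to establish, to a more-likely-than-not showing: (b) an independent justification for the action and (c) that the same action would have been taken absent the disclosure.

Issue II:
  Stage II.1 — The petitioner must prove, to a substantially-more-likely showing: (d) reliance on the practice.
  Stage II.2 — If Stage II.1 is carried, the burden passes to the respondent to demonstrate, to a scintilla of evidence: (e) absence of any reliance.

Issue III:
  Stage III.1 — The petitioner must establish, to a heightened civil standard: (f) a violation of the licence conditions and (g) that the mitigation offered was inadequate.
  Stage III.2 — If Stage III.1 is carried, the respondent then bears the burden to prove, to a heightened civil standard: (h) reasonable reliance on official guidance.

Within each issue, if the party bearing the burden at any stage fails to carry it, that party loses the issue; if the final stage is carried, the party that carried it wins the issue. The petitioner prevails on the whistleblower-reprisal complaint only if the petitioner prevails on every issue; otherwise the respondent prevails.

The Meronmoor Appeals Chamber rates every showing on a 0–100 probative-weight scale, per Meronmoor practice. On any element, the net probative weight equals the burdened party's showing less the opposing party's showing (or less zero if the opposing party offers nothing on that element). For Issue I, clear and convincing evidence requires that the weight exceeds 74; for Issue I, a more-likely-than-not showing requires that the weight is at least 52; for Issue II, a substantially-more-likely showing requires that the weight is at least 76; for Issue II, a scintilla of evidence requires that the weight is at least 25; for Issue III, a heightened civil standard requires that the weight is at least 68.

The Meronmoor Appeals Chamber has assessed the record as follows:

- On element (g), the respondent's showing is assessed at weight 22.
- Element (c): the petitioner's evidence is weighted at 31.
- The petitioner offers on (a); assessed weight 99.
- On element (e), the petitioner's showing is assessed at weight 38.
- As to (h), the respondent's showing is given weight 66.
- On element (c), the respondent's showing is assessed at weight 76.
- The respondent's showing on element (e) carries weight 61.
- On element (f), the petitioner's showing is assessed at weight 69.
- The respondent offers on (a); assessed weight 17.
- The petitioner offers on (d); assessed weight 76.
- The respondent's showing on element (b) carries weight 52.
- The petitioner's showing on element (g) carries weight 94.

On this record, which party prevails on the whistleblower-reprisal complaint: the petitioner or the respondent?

petitioner

— Issue I —
At Stage I.1 the petitioner must meet clear and convincing evidence (weight exceeds 74): on (a) the weight is 99 less the opposing 17 gives net 82, > 74, so (a) meets the standard.
  The petitioner carries Stage I.1; the respondent now bears the burden.
At Stage I.2 the respondent must meet a more-likely-than-not showing (weight is at least 52): on (b) the weight is 52, which does reach 52, so (b) meets the standard; on (c) the weight is 76 less the opposing 31 gives net 45, which does not reach 52, so (c) does not meet the standard.
  Stage I.2 not carried; the respondent fails its burden.
The petitioner prevails on this issue.
— Issue II —
Stage II.1 — burden on petitioner; standard: a substantially-more-likely showing (weight is at least 76).
    (d): 76 ≥ 76 [met]
  The petitioner carries Stage II.1; the respondent now bears the burden.
Stage II.2 — burden on respondent; standard: a scintilla of evidence (weight is at least 25).
    (e): 61 − 38 = 23 < 25 [not met]
  Stage II.2 not carried; the respondent fails its burden.
The analysis ends at Stage II.2; the petitioner prevails on this issue.
— Issue III —
Stage III.1 (petitioner, a heightened civil standard, weight is at least 68): (f) 69 ≥ 68 — meets; (g) net 94−22=72 ≥ 68 — meets.
  Stage III.1 carried; the burden shifts to the respondent.
Stage III.2 (respondent, a heightened civil standard, weight is at least 68): (h) 66 < 68 — fails.
  The respondent does not carry Stage III.2.
So the petitioner prevails on this issue.
Per-issue: Issue I → petitioner; Issue II → petitioner; Issue III → petitioner. The petitioner must prevail on every issue; overall, the petitioner prevails.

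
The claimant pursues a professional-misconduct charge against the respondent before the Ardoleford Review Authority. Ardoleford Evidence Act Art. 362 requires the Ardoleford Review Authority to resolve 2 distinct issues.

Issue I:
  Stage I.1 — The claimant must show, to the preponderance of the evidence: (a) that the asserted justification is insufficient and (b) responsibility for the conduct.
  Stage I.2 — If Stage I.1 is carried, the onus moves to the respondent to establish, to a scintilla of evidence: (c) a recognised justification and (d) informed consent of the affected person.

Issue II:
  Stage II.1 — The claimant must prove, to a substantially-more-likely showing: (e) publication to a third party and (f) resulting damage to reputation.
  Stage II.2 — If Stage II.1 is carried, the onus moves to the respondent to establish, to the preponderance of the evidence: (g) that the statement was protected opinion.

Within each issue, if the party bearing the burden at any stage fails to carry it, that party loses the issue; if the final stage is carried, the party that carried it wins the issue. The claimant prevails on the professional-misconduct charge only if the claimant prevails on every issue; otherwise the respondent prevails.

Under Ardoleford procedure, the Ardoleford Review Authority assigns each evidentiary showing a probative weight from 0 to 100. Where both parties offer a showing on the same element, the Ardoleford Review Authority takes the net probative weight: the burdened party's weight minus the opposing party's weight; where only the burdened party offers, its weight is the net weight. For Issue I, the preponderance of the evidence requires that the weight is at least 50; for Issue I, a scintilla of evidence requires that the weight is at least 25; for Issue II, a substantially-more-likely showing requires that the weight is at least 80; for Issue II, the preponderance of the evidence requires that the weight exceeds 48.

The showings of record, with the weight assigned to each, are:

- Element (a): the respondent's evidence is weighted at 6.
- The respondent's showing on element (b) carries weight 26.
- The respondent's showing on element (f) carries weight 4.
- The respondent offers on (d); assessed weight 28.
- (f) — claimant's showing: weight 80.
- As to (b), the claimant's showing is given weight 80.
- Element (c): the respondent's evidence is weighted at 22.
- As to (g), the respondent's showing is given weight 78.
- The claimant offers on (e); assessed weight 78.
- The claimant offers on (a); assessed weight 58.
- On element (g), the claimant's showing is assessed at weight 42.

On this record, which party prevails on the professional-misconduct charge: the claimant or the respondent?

— Issue I —
Stage I.1 — burden on claimant; standard: the preponderance of the evidence (weight is at least 50).
    (a): 58 − 6 = 52 ≥ 50 [met]
    (b): 80 − 26 = 54 ≥ 50 [met]
  Stage I.1 is satisfied; the onus moves to the respondent.
Stage I.2 — burden on respondent; standard: a scintilla of evidence (weight is at least 25).
    (c): 22 < 25 [not met]
    (d): 28 ≥ 25 [met]
  The respondent does not carry Stage I.2.
The analysis ends at Stage I.2; the claimant prevails on this issue.
— Issue II —
At Stage II.1 the claimant must meet a substantially-more-likely showing (weight is at least 80): on (e) the weight is 78, < 80, so (e) does not meet the standard; on (f) the weight is 80 less the opposing 4 gives net 76, which does not reach 80, so (f) does not meet the standard.
  The claimant does not carry Stage II.1.
The analysis ends at Stage II.1; the respondent prevails on this issue.
Per-issue: Issue I → claimant; Issue II → respondent. The claimant must prevail on every issue; overall, the respondent prevails.

respondent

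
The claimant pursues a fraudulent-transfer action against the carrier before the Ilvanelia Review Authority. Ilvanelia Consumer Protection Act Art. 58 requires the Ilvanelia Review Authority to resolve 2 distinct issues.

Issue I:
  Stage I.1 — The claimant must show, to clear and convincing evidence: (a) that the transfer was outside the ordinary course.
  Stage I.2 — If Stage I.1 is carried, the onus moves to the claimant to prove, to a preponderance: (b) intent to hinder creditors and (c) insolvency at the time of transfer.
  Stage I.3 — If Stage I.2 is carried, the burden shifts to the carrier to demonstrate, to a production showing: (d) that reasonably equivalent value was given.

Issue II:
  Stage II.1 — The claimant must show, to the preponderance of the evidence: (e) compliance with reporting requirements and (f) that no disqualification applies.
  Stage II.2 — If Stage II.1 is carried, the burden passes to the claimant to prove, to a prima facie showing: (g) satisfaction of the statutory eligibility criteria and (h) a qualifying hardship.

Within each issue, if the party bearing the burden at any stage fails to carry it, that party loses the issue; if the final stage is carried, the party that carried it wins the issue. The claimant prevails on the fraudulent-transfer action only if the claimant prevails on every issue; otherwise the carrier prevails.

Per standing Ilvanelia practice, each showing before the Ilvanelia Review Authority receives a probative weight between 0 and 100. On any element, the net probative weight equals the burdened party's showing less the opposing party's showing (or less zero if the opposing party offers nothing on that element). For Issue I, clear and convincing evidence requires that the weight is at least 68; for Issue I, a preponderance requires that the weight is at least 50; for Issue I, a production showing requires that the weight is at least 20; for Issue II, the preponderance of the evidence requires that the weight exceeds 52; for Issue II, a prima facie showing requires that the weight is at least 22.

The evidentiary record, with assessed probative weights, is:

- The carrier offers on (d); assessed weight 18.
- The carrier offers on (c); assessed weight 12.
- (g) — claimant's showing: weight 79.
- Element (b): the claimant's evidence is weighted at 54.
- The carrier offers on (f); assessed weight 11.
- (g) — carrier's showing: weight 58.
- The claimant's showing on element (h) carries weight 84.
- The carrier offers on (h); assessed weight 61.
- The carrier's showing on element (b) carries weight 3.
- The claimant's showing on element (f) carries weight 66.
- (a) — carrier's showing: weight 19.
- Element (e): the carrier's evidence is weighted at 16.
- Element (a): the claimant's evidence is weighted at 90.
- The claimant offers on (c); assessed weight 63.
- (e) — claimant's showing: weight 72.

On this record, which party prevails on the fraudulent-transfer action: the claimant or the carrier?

carrier

— Issue I —
At Stage I.1 the claimant must meet clear and convincing evidence (weight is at least 68): on (a) the weight is 90 less the opposing 19 gives net 71, ≥ 68, so (a) meets the standard.
  Stage I.1 carried; the burden remains with the claimant.
At Stage I.2 the claimant must meet a preponderance (weight is at least 50): on (b) the weight is 54 less the opposing 3 gives net 51, which does reach 50, so (b) meets the standard; on (c) the weight is 63 less the opposing 12 gives net 51, which does reach 50, so (c) meets the standard.
  All elements met. The burden passes to the carrier.
At Stage I.3 the carrier must meet a production showing (weight is at least 20): on (d) the weight is 18, which does not reach 20, so (d) does not meet the standard.
  Stage I.3 not carried; the carrier fails its burden.
The claimant prevails on this issue.
— Issue II —
Stage II.1 (claimant, the preponderance of the evidence, weight exceeds 52): (e) net 72−16=56 > 52 — meets; (f) net 66−11=55 > 52 — meets.
  Stage II.1 carried; the burden remains with the claimant.
Stage II.2 (claimant, a prima facie showing, weight is at least 22): (g) net 79−58=21 < 22 — fails; (h) net 84−61=23 ≥ 22 — meets.
  Not every element is met, so the claimant fails to carry Stage II.2.
So the carrier prevails on this issue.
Per-issue: Issue I → claimant; Issue II → carrier. The claimant must prevail on every issue; overall, the carrier prevails.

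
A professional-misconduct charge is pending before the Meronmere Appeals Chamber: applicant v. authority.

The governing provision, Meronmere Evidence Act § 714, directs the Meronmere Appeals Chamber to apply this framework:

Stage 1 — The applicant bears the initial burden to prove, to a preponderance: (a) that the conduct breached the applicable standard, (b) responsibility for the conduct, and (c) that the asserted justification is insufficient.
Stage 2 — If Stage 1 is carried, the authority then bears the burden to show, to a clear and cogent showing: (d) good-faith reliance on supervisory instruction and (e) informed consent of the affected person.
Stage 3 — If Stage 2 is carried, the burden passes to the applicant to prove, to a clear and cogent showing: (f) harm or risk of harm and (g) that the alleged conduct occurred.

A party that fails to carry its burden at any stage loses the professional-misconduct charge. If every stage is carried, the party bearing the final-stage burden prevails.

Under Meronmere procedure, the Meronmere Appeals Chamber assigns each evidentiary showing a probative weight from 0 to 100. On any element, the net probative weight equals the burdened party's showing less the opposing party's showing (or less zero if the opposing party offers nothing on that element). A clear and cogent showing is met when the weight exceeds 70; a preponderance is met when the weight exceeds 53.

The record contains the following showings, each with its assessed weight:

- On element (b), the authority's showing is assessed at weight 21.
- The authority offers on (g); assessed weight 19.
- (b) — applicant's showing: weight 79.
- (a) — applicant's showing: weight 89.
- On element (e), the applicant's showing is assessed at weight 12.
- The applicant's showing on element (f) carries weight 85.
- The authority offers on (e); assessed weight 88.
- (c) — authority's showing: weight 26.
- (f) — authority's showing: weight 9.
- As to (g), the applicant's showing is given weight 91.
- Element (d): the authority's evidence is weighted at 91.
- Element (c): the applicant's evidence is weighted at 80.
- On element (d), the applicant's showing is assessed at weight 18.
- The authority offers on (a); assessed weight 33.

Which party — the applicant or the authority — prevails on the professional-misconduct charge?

Stage 1 (applicant, a preponderance, weight exceeds 53): (a) net 89−33=56 > 53 — meets; (b) net 79−21=58 > 53 — meets; (c) net 80−26=54 > 53 — meets.
  All elements met. The burden passes to the authority.
Stage 2 (authority, a clear and cogent showing, weight exceeds 70): (d) net 91−18=73 > 70 — meets; (e) net 88−12=76 > 70 — meets.
  Stage 2 carried; the burden shifts to the applicant.
Stage 3 (applicant, a clear and cogent showing, weight exceeds 70): (f) net 85−9=76 > 70 — meets; (g) net 91−19=72 > 70 — meets.
  The applicant carries the last stage.
All stages carried — the applicant prevails.

applicant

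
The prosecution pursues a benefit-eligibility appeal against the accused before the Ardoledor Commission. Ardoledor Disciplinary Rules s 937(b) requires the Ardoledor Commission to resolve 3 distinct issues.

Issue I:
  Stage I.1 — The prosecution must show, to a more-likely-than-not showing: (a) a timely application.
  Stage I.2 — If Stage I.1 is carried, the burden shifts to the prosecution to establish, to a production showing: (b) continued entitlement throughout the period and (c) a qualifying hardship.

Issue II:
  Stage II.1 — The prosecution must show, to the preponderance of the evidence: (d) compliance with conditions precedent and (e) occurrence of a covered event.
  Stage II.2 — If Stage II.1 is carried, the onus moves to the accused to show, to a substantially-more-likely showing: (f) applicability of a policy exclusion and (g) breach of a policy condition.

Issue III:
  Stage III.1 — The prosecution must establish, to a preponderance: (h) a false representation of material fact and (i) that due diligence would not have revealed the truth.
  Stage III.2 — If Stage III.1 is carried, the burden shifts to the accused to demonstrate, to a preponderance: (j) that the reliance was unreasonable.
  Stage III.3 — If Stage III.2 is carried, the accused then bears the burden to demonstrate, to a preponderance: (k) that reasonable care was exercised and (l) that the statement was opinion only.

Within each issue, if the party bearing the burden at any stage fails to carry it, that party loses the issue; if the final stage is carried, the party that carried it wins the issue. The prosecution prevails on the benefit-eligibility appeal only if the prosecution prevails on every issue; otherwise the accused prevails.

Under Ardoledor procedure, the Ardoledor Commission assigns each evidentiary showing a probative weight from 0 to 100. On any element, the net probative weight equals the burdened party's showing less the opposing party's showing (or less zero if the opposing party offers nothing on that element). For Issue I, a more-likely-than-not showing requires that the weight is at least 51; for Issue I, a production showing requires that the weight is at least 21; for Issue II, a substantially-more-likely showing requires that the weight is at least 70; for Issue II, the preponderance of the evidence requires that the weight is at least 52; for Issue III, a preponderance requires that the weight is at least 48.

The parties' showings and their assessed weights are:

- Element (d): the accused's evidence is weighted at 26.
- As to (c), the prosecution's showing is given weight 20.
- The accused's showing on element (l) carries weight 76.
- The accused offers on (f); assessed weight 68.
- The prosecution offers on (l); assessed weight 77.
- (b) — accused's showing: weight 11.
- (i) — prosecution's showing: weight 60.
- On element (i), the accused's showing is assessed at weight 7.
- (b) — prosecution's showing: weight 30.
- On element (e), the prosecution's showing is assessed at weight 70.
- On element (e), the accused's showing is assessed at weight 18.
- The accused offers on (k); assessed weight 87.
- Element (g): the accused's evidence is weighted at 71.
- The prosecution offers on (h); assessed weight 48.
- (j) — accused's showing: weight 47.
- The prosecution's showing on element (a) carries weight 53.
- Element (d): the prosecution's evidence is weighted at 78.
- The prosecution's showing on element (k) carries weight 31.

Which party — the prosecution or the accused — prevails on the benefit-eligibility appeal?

accused

— Issue I —
Stage I.1 — burden on prosecution; standard: a more-likely-than-not showing (weight is at least 51).
    (a): 53 ≥ 51 [met]
  All elements met. The prosecution retains the burden for Stage I.2.
Stage I.2 — burden on prosecution; standard: a production showing (weight is at least 21).
    (b): 30 − 11 = 19 < 21 [not met]
    (c): 20 < 21 [not met]
  Stage I.2 not carried; the prosecution fails its burden.
So the accused prevails on this issue.
— Issue II —
Stage II.1 — burden on prosecution; standard: the preponderance of the evidence (weight is at least 52).
    (d): 78 − 26 = 52 ≥ 52 [met]
    (e): 70 − 18 = 52 ≥ 52 [met]
  The prosecution carries Stage II.1; the accused now bears the burden.
Stage II.2 — burden on accused; standard: a substantially-more-likely showing (weight is at least 70).
    (f): 68 < 70 [not met]
    (g): 71 ≥ 70 [met]
  Stage II.2 not carried; the accused fails its burden.
The analysis ends at Stage II.2; the prosecution prevails on this issue.
— Issue III —
Stage III.1 (prosecution, a preponderance, weight is at least 48): (h) 48 ≥ 48 — meets; (i) net 60−7=53 ≥ 48 — meets.
  Stage III.1 carried; the burden shifts to the accused.
Stage III.2 (accused, a preponderance, weight is at least 48): (j) 47 < 48 — fails.
  Stage III.2 not carried; the accused fails its burden.
The analysis ends at Stage III.2; the prosecution prevails on this issue.
Per-issue: Issue I → accused; Issue II → prosecution; Issue III → prosecution. The prosecution must prevail on every issue; overall, the accused prevails.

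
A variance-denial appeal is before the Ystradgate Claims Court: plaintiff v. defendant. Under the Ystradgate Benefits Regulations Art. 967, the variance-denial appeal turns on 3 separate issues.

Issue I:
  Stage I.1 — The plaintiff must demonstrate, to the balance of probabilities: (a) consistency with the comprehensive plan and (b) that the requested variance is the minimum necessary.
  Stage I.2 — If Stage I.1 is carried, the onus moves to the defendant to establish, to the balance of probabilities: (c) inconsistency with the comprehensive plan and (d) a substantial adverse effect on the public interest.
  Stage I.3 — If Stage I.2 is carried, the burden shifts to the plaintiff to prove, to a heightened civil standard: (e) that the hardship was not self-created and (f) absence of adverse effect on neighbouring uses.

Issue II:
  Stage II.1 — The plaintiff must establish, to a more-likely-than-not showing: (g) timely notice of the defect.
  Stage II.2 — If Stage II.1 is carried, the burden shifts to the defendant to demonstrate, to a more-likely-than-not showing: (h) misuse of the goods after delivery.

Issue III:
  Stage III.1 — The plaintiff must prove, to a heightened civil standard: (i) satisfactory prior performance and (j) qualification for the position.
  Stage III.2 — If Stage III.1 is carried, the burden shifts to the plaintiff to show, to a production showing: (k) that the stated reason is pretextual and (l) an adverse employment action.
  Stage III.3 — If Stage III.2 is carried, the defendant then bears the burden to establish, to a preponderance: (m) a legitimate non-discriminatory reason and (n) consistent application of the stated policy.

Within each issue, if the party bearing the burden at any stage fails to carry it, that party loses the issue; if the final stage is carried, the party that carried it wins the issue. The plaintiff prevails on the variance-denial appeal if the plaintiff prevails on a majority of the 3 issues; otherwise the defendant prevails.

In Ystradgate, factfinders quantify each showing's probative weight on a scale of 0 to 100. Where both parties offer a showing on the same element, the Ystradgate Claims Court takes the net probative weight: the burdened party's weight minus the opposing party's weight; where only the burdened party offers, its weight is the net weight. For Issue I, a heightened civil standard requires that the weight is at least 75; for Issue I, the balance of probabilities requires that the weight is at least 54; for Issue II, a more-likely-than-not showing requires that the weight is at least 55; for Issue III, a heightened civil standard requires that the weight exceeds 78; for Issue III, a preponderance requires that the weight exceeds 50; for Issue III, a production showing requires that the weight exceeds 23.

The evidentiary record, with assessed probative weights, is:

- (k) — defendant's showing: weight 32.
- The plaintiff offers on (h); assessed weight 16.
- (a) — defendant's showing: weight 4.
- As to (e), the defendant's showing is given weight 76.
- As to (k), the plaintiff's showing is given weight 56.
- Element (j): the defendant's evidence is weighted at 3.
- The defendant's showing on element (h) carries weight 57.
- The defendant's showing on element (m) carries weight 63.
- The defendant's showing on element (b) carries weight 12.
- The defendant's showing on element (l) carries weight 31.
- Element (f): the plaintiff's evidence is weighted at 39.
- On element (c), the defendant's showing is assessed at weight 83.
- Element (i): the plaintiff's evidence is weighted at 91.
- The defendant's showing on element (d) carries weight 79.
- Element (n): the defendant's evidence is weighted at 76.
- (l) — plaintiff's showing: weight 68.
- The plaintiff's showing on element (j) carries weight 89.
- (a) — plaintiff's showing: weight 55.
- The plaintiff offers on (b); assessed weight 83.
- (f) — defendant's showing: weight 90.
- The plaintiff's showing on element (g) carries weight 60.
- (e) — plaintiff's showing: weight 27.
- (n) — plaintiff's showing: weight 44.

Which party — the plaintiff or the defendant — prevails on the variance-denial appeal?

— Issue I —
At Stage I.1 the plaintiff must meet the balance of probabilities (weight is at least 54): on (a) the weight is 55 less the opposing 4 gives net 51, < 54, so (a) does not meet the standard; on (b) the weight is 83 less the opposing 12 gives net 71, which does reach 54, so (b) meets the standard.
  Not every element is met, so the plaintiff fails to carry Stage I.1.
The analysis ends at Stage I.1; the defendant prevails on this issue.
— Issue II —
Stage II.1 (plaintiff, a more-likely-than-not showing, weight is at least 55): (g) 60 ≥ 55 — meets.
  Stage II.1 is satisfied; the onus moves to the defendant.
Stage II.2 (defendant, a more-likely-than-not showing, weight is at least 55): (h) net 57−16=41 < 55 — fails.
  The defendant does not carry Stage II.2.
The plaintiff prevails on this issue.
— Issue III —
At Stage III.1 the plaintiff must meet a heightened civil standard (weight exceeds 78): on (i) the weight is 91, > 78, so (i) meets the standard; on (j) the weight is 89 less the opposing 3 gives net 86, which does exceed 78, so (j) meets the standard.
  Stage III.1 is satisfied; the plaintiff continues to bear the burden.
At Stage III.2 the plaintiff must meet a production showing (weight exceeds 23): on (k) the weight is 56 less the opposing 32 gives net 24, which does exceed 23, so (k) meets the standard; on (l) the weight is 68 less the opposing 31 gives net 37, > 23, so (l) meets the standard.
  Stage III.2 is satisfied; the onus moves to the defendant.
At Stage III.3 the defendant must meet a preponderance (weight exceeds 50): on (m) the weight is 63, > 50, so (m) meets the standard; on (n) the weight is 76 less the opposing 44 gives net 32, which does not exceed 50, so (n) does not meet the standard.
  The defendant does not carry Stage III.3.
So the plaintiff prevails on this issue.
Per-issue: Issue I → defendant; Issue II → plaintiff; Issue III → plaintiff. The plaintiff must prevail on a majority of issues; overall, the plaintiff prevails.

plaintiff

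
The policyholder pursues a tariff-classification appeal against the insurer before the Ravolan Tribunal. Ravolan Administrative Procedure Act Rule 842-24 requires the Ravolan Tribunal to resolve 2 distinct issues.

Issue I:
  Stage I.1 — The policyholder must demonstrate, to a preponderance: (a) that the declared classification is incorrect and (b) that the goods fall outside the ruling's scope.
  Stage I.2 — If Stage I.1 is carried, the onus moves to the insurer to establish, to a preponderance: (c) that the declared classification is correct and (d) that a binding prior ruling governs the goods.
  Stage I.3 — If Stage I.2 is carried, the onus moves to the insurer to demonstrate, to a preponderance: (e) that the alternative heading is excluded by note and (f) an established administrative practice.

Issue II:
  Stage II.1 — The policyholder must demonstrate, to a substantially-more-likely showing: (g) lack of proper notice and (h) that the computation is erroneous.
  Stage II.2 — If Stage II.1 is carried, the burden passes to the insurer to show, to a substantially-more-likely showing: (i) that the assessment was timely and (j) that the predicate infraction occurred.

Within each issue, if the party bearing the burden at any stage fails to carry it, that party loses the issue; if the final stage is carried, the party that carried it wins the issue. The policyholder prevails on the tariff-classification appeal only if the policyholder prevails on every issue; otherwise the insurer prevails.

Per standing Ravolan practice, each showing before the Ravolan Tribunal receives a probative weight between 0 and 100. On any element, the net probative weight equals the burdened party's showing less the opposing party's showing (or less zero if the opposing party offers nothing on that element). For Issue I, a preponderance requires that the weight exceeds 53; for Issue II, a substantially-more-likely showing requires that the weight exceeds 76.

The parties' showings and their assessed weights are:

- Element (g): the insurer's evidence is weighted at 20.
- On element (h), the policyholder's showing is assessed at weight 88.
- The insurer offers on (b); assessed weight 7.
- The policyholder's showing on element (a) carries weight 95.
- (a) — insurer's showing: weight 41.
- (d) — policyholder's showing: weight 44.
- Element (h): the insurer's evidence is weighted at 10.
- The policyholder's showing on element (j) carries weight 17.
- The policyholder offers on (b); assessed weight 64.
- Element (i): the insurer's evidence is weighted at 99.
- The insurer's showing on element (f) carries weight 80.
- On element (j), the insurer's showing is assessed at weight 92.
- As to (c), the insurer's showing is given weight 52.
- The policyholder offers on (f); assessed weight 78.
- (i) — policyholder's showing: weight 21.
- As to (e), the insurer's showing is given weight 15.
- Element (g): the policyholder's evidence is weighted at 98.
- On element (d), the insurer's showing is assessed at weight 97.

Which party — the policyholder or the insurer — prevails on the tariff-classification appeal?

policyholder

— Issue I —
Stage I.1 (policyholder, a preponderance, weight exceeds 53): (a) net 95−41=54 > 53 — meets; (b) net 64−7=57 > 53 — meets.
  All elements met. The burden passes to the insurer.
Stage I.2 (insurer, a preponderance, weight exceeds 53): (c) 52 ≤ 53 — fails; (d) net 97−44=53 ≤ 53 — fails.
  Not every element is met, so the insurer fails to carry Stage I.2.
So the policyholder prevails on this issue.
— Issue II —
Stage II.1 — burden on policyholder; standard: a substantially-more-likely showing (weight exceeds 76).
    (g): 98 − 20 = 78 > 76 [met]
    (h): 88 − 10 = 78 > 76 [met]
  Stage II.1 is satisfied; the onus moves to the insurer.
Stage II.2 — burden on insurer; standard: a substantially-more-likely showing (weight exceeds 76).
    (i): 99 − 21 = 78 > 76 [met]
    (j): 92 − 17 = 75 ≤ 76 [not met]
  Stage II.2 not carried; the insurer fails its burden.
So the policyholder prevails on this issue.
Per-issue: Issue I → policyholder; Issue II → policyholder. The policyholder must prevail on every issue; overall, the policyholder prevails.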